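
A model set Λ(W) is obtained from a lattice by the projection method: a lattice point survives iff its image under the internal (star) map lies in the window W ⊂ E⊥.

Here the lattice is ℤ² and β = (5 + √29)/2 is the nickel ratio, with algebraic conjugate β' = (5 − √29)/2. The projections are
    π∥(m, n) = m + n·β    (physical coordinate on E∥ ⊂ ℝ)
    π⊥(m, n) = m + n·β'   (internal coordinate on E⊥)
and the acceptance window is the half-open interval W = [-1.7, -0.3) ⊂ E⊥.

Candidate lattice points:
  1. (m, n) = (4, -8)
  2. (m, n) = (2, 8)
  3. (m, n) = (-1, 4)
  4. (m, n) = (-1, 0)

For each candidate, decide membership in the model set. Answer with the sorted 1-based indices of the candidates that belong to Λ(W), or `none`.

β' = (5−√29)/2 ≈ -0.1926.
#1 (4,-8): internal coord 4 + (-8)·β' = +5.5407; +5.5407 ∉ [-1.7, -0.3) → out
#2 (2,8): internal coord 2 + (8)·β' = +0.4593; +0.4593 ∉ [-1.7, -0.3) → out
#3 (-1,4): internal coord -1 + (4)·β' = -1.7703; -1.7703 ∉ [-1.7, -0.3) → out
#4 (-1,0): internal coord -1 + (0)·β' = -1.0000; -1.0000 ∈ [-1.7, -0.3) → IN Λ

4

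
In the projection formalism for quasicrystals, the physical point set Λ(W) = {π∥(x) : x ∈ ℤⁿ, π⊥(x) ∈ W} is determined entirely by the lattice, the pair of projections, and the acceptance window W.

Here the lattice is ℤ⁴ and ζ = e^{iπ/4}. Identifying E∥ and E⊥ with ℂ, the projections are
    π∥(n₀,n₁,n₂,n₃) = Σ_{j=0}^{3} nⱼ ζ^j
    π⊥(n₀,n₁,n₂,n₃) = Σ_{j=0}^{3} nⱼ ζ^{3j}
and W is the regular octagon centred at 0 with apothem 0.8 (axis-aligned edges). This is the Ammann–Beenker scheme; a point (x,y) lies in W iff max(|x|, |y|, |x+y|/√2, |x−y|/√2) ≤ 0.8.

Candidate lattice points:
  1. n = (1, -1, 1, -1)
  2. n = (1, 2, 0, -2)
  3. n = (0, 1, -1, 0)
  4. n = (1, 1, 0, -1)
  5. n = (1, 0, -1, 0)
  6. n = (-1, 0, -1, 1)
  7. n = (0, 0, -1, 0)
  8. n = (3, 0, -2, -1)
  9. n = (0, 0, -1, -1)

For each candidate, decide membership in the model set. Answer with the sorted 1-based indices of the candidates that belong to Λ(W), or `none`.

4, 9

Internal map: ζ^{3j} for j=0..3 gives (1,0), (−√2/2,√2/2), (0,−1), (√2/2,√2/2).
#1 (1, -1, 1, -1): internal (1.000000, -2.414214); octagon support 2.414214 vs apothem 0.8 → ∉ W
#2 (1, 2, 0, -2): internal (-1.828427, 0.000000); octagon support 1.828427 vs apothem 0.8 → ∉ W
#3 (0, 1, -1, 0): internal (-0.707107, 1.707107); octagon support 1.707107 vs apothem 0.8 → ∉ W
#4 (1, 1, 0, -1): internal (-0.414214, 0.000000); octagon support 0.414214 vs apothem 0.8 → ∈ W
#5 (1, 0, -1, 0): internal (1.000000, 1.000000); octagon support 1.414214 vs apothem 0.8 → ∉ W
#6 (-1, 0, -1, 1): internal (-0.292893, 1.707107); octagon support 1.707107 vs apothem 0.8 → ∉ W
#7 (0, 0, -1, 0): internal (0.000000, 1.000000); octagon support 1.000000 vs apothem 0.8 → ∉ W
#8 (3, 0, -2, -1): internal (2.292893, 1.292893); octagon support 2.535534 vs apothem 0.8 → ∉ W
#9 (0, 0, -1, -1): internal (-0.707107, 0.292893); octagon support 0.707107 vs apothem 0.8 → ∈ W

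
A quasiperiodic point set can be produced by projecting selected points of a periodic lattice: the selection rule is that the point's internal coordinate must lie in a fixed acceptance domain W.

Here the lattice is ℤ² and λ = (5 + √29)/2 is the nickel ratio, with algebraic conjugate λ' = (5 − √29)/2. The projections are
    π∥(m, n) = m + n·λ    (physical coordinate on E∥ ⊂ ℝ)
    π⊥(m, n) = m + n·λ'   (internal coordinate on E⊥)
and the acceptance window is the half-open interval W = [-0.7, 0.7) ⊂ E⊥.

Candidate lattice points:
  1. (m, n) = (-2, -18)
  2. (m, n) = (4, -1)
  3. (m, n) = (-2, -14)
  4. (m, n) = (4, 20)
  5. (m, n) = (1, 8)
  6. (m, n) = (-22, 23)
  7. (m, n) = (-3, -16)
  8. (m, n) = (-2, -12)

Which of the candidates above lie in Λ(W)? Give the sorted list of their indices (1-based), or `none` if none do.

3, 4, 5, 7, 8

Compute λ' = (5−√29)/2 = -0.192582, so π⊥(m,n) = m -0.192582·n.
candidate 1: (m,n)=(-2,-18) → π∥ = -2-18·λ ≈ -95.466483, π⊥ = -2-18·λ' ≈ 1.466483 ∉ [-0.7, 0.7) ⇒ out
candidate 2: (m,n)=(4,-1) → π∥ = 4-1·λ ≈ -1.192582, π⊥ = 4-1·λ' ≈ 4.192582 ∉ [-0.7, 0.7) ⇒ out
candidate 3: (m,n)=(-2,-14) → π∥ = -2-14·λ ≈ -74.696154, π⊥ = -2-14·λ' ≈ 0.696154 ∈ [-0.7, 0.7) ⇒ IN Λ
candidate 4: (m,n)=(4,20) → π∥ = 4+20·λ ≈ 107.851648, π⊥ = 4+20·λ' ≈ 0.148352 ∈ [-0.7, 0.7) ⇒ IN Λ
candidate 5: (m,n)=(1,8) → π∥ = 1+8·λ ≈ 42.540659, π⊥ = 1+8·λ' ≈ -0.540659 ∈ [-0.7, 0.7) ⇒ IN Λ
candidate 6: (m,n)=(-22,23) → π∥ = -22+23·λ ≈ 97.429395, π⊥ = -22+23·λ' ≈ -26.429395 ∉ [-0.7, 0.7) ⇒ out
candidate 7: (m,n)=(-3,-16) → π∥ = -3-16·λ ≈ -86.081318, π⊥ = -3-16·λ' ≈ 0.081318 ∈ [-0.7, 0.7) ⇒ IN Λ
candidate 8: (m,n)=(-2,-12) → π∥ = -2-12·λ ≈ -64.310989, π⊥ = -2-12·λ' ≈ 0.310989 ∈ [-0.7, 0.7) ⇒ IN Λ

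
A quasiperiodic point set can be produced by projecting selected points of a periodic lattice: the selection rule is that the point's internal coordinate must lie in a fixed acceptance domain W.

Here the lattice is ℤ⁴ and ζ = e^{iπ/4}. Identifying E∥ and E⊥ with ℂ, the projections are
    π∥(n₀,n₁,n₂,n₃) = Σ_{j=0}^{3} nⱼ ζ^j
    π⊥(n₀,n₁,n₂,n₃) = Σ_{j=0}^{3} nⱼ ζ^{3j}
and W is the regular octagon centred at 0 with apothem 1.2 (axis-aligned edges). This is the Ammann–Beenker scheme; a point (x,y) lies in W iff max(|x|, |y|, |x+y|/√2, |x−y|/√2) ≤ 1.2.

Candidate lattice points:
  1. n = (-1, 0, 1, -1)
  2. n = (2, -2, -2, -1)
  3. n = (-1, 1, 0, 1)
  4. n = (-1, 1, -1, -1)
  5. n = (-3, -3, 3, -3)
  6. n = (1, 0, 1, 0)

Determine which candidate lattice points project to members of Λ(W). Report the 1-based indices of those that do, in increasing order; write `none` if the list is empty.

π⊥(n) = n₀ + n₁ζ³ + n₂ζ⁶ + n₃ζ⁹ where ζ = e^{iπ/4}.
#1 (-1, 0, 1, -1): internal (-1.707107, -1.707107); octagon support 2.414214 vs apothem 1.2 → ∉ W
#2 (2, -2, -2, -1): internal (2.707107, -0.121320); octagon support 2.707107 vs apothem 1.2 → ∉ W
#3 (-1, 1, 0, 1): internal (-1.000000, 1.414214); octagon support 1.707107 vs apothem 1.2 → ∉ W
#4 (-1, 1, -1, -1): internal (-2.414214, 1.000000); octagon support 2.414214 vs apothem 1.2 → ∉ W
#5 (-3, -3, 3, -3): internal (-3.000000, -7.242641); octagon support 7.242641 vs apothem 1.2 → ∉ W
#6 (1, 0, 1, 0): internal (1.000000, -1.000000); octagon support 1.414214 vs apothem 1.2 → ∉ W

none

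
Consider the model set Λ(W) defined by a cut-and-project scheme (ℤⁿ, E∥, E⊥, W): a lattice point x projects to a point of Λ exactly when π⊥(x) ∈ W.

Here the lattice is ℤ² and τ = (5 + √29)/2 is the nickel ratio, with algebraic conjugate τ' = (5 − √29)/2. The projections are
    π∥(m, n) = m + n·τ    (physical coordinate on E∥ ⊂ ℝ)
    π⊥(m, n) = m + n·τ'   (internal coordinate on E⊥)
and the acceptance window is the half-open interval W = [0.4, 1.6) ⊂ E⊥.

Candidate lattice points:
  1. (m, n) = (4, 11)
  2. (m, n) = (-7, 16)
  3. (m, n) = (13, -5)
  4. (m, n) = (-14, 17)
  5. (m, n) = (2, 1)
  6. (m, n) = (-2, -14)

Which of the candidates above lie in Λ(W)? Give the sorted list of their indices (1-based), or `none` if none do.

6

τ' = (5−√29)/2 ≈ -0.192582.
#1 (4,11): internal coord 4 + (11)·τ' = +1.881594; +1.881594 ∉ [0.4, 1.6) → out
#2 (-7,16): internal coord -7 + (16)·τ' = -10.081318; -10.081318 ∉ [0.4, 1.6) → out
#3 (13,-5): internal coord 13 + (-5)·τ' = +13.962912; +13.962912 ∉ [0.4, 1.6) → out
#4 (-14,17): internal coord -14 + (17)·τ' = -17.273901; -17.273901 ∉ [0.4, 1.6) → out
#5 (2,1): internal coord 2 + (1)·τ' = +1.807418; +1.807418 ∉ [0.4, 1.6) → out
#6 (-2,-14): internal coord -2 + (-14)·τ' = +0.696154; +0.696154 ∈ [0.4, 1.6) → IN Λ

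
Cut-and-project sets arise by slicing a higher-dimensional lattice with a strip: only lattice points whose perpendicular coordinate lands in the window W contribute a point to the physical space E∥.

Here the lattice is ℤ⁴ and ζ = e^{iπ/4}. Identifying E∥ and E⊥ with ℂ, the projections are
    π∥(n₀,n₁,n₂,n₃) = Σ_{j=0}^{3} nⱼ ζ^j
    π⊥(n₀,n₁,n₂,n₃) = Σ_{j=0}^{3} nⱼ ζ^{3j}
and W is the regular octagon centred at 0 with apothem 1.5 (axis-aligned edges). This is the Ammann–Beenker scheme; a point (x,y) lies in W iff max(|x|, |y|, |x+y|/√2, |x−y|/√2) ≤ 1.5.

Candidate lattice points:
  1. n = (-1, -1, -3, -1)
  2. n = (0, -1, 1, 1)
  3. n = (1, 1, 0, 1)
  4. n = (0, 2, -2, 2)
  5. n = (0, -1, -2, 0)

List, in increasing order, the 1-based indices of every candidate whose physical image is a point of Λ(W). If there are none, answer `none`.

5

π⊥(n) = n₀ + n₁ζ³ + n₂ζ⁶ + n₃ζ⁹ where ζ = e^{iπ/4}.
candidate 1: n = (-1, -1, -3, -1) → π⊥ ≈ (-1.000000, +1.585786); max(|x|,|y|,|x±y|/√2) = 1.828427 > 1.5 ⇒ ∉ W
candidate 2: n = (0, -1, 1, 1) → π⊥ ≈ (+1.414214, -1.000000); max(|x|,|y|,|x±y|/√2) = 1.707107 > 1.5 ⇒ ∉ W
candidate 3: n = (1, 1, 0, 1) → π⊥ ≈ (+1.000000, +1.414214); max(|x|,|y|,|x±y|/√2) = 1.707107 > 1.5 ⇒ ∉ W
candidate 4: n = (0, 2, -2, 2) → π⊥ ≈ (+0.000000, +4.828427); max(|x|,|y|,|x±y|/√2) = 4.828427 > 1.5 ⇒ ∉ W
candidate 5: n = (0, -1, -2, 0) → π⊥ ≈ (+0.707107, +1.292893); max(|x|,|y|,|x±y|/√2) = 1.414214 ≤ 1.5 ⇒ ∈ W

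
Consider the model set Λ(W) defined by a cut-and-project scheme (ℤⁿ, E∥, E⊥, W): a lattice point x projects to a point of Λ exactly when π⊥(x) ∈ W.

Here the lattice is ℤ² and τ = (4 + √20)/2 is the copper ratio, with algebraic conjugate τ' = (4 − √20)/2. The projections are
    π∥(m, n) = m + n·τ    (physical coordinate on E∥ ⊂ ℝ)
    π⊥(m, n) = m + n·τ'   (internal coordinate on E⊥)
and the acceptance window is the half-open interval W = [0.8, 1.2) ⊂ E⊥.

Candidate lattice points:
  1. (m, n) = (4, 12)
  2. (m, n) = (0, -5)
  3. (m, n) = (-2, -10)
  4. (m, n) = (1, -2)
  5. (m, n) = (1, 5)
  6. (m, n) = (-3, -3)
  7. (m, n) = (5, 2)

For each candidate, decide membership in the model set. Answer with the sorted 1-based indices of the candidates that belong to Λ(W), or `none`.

Compute τ' = (4−√20)/2 = -0.236068, so π⊥(m,n) = m -0.236068·n.
candidate 1: (m,n)=(4,12) → π∥ = 4+12·τ ≈ 54.832816, π⊥ = 4+12·τ' ≈ 1.167184 ∈ [0.8, 1.2) ⇒ IN Λ
candidate 2: (m,n)=(0,-5) → π∥ = 0-5·τ ≈ -21.180340, π⊥ = 0-5·τ' ≈ 1.180340 ∈ [0.8, 1.2) ⇒ IN Λ
candidate 3: (m,n)=(-2,-10) → π∥ = -2-10·τ ≈ -44.360680, π⊥ = -2-10·τ' ≈ 0.360680 ∉ [0.8, 1.2) ⇒ out
candidate 4: (m,n)=(1,-2) → π∥ = 1-2·τ ≈ -7.472136, π⊥ = 1-2·τ' ≈ 1.472136 ∉ [0.8, 1.2) ⇒ out
candidate 5: (m,n)=(1,5) → π∥ = 1+5·τ ≈ 22.180340, π⊥ = 1+5·τ' ≈ -0.180340 ∉ [0.8, 1.2) ⇒ out
candidate 6: (m,n)=(-3,-3) → π∥ = -3-3·τ ≈ -15.708204, π⊥ = -3-3·τ' ≈ -2.291796 ∉ [0.8, 1.2) ⇒ out
candidate 7: (m,n)=(5,2) → π∥ = 5+2·τ ≈ 13.472136, π⊥ = 5+2·τ' ≈ 4.527864 ∉ [0.8, 1.2) ⇒ out

1, 2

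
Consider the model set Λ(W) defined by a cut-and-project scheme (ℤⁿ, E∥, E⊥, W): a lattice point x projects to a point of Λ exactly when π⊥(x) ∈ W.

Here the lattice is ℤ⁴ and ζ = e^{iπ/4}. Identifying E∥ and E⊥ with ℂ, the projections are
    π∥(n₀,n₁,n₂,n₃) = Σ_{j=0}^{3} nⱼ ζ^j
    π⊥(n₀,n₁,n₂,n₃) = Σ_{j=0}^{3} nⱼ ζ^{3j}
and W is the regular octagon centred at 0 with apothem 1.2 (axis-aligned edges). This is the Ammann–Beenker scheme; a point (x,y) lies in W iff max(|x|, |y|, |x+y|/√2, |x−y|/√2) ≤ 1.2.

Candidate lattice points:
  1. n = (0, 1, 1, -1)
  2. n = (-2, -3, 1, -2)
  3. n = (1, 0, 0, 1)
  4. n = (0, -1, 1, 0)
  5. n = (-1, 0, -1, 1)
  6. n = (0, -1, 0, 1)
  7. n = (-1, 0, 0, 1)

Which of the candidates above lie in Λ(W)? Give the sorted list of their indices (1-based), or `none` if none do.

7

With ζ = e^{iπ/4} the internal vectors are ζ^0,ζ^3,ζ^6,ζ^9.
candidate 1: n = (0, 1, 1, -1) → π⊥ ≈ (-1.41421, -1.00000); max(|x|,|y|,|x±y|/√2) = 1.70711 > 1.2 ⇒ ∉ W
candidate 2: n = (-2, -3, 1, -2) → π⊥ ≈ (-1.29289, -4.53553); max(|x|,|y|,|x±y|/√2) = 4.53553 > 1.2 ⇒ ∉ W
candidate 3: n = (1, 0, 0, 1) → π⊥ ≈ (+1.70711, +0.70711); max(|x|,|y|,|x±y|/√2) = 1.70711 > 1.2 ⇒ ∉ W
candidate 4: n = (0, -1, 1, 0) → π⊥ ≈ (+0.70711, -1.70711); max(|x|,|y|,|x±y|/√2) = 1.70711 > 1.2 ⇒ ∉ W
candidate 5: n = (-1, 0, -1, 1) → π⊥ ≈ (-0.29289, +1.70711); max(|x|,|y|,|x±y|/√2) = 1.70711 > 1.2 ⇒ ∉ W
candidate 6: n = (0, -1, 0, 1) → π⊥ ≈ (+1.41421, +0.00000); max(|x|,|y|,|x±y|/√2) = 1.41421 > 1.2 ⇒ ∉ W
candidate 7: n = (-1, 0, 0, 1) → π⊥ ≈ (-0.29289, +0.70711); max(|x|,|y|,|x±y|/√2) = 0.70711 ≤ 1.2 ⇒ ∈ W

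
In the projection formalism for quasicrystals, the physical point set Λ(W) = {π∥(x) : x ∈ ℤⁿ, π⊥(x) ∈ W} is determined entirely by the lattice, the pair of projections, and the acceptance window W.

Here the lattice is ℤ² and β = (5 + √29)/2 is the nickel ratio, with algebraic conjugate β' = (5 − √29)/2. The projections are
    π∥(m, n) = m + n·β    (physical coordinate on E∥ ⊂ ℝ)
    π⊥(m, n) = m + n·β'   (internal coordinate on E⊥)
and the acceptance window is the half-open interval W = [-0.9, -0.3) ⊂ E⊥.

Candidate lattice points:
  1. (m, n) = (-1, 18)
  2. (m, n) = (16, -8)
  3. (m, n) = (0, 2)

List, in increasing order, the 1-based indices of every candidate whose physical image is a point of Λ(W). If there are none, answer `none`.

β' = (5−√29)/2 ≈ -0.1926.
candidate 1: (m,n)=(-1,18) → π∥ = -1+18·β ≈ 92.4665, π⊥ = -1+18·β' ≈ -4.4665 ∉ [-0.9, -0.3) ⇒ out
candidate 2: (m,n)=(16,-8) → π∥ = 16-8·β ≈ -25.5407, π⊥ = 16-8·β' ≈ 17.5407 ∉ [-0.9, -0.3) ⇒ out
candidate 3: (m,n)=(0,2) → π∥ = 0+2·β ≈ 10.3852, π⊥ = 0+2·β' ≈ -0.3852 ∈ [-0.9, -0.3) ⇒ IN Λ

3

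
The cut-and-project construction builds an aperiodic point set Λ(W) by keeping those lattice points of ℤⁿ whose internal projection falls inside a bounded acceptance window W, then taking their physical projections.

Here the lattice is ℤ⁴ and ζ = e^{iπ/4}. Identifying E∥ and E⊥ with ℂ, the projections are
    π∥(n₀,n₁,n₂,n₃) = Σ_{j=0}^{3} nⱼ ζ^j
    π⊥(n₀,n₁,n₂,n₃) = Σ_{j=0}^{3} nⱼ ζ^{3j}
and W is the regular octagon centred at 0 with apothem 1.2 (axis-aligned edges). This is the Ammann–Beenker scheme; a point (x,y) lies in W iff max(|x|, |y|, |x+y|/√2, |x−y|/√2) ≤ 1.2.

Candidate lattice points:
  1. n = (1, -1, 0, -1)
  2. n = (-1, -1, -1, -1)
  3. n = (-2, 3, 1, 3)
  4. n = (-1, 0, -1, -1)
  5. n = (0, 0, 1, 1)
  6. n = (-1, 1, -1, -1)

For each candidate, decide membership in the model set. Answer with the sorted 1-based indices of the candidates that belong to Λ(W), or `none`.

π⊥(n) = n₀ + n₁ζ³ + n₂ζ⁶ + n₃ζ⁹ where ζ = e^{iπ/4}.
#1 (1, -1, 0, -1): internal (1.000000, -1.414214); octagon support 1.707107 vs apothem 1.2 → ∉ W
#2 (-1, -1, -1, -1): internal (-1.000000, -0.414214); octagon support 1.000000 vs apothem 1.2 → ∈ W
#3 (-2, 3, 1, 3): internal (-2.000000, 3.242641); octagon support 3.707107 vs apothem 1.2 → ∉ W
#4 (-1, 0, -1, -1): internal (-1.707107, 0.292893); octagon support 1.707107 vs apothem 1.2 → ∉ W
#5 (0, 0, 1, 1): internal (0.707107, -0.292893); octagon support 0.707107 vs apothem 1.2 → ∈ W
#6 (-1, 1, -1, -1): internal (-2.414214, 1.000000); octagon support 2.414214 vs apothem 1.2 → ∉ W

2, 5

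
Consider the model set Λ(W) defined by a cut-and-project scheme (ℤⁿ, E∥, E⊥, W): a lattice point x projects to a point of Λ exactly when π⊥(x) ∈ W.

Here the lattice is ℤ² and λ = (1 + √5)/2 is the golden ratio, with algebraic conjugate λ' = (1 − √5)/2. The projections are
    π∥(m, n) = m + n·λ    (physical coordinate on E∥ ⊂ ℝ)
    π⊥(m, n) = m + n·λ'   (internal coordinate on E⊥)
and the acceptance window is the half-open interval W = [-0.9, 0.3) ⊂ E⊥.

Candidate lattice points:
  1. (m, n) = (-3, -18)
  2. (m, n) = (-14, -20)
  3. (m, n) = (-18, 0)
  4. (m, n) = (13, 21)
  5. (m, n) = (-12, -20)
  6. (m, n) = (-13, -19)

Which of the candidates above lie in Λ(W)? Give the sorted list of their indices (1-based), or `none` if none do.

4

Numerically λ ≈ 1.618034 and λ' = −1/λ ≈ -0.618034.
#1 (-3,-18): internal coord -3 + (-18)·λ' = +8.124612; +8.124612 ∉ [-0.9, 0.3) → out
#2 (-14,-20): internal coord -14 + (-20)·λ' = -1.639320; -1.639320 ∉ [-0.9, 0.3) → out
#3 (-18,0): internal coord -18 + (0)·λ' = -18.000000; -18.000000 ∉ [-0.9, 0.3) → out
#4 (13,21): internal coord 13 + (21)·λ' = +0.021286; +0.021286 ∈ [-0.9, 0.3) → IN Λ
#5 (-12,-20): internal coord -12 + (-20)·λ' = +0.360680; +0.360680 ∉ [-0.9, 0.3) → out
#6 (-13,-19): internal coord -13 + (-19)·λ' = -1.257354; -1.257354 ∉ [-0.9, 0.3) → out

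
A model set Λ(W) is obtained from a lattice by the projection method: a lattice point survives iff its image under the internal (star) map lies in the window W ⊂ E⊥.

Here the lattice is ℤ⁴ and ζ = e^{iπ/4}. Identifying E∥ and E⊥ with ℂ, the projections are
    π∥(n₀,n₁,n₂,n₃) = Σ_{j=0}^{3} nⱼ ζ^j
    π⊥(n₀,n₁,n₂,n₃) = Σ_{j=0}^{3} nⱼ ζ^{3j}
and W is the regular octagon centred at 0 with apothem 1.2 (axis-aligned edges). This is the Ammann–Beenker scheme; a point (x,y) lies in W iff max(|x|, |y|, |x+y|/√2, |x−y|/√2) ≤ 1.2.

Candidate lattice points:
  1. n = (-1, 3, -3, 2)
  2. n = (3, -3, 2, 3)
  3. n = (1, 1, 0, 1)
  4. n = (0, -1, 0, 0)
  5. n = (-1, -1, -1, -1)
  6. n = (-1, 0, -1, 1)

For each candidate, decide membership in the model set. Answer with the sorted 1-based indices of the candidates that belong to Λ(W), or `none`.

π⊥(n) = n₀ + n₁ζ³ + n₂ζ⁶ + n₃ζ⁹ where ζ = e^{iπ/4}.
#1 (-1, 3, -3, 2): internal (-1.7071, 6.5355); octagon support 6.5355 vs apothem 1.2 → ∉ W
#2 (3, -3, 2, 3): internal (7.2426, -2.0000); octagon support 7.2426 vs apothem 1.2 → ∉ W
#3 (1, 1, 0, 1): internal (1.0000, 1.4142); octagon support 1.7071 vs apothem 1.2 → ∉ W
#4 (0, -1, 0, 0): internal (0.7071, -0.7071); octagon support 1.0000 vs apothem 1.2 → ∈ W
#5 (-1, -1, -1, -1): internal (-1.0000, -0.4142); octagon support 1.0000 vs apothem 1.2 → ∈ W
#6 (-1, 0, -1, 1): internal (-0.2929, 1.7071); octagon support 1.7071 vs apothem 1.2 → ∉ W

4, 5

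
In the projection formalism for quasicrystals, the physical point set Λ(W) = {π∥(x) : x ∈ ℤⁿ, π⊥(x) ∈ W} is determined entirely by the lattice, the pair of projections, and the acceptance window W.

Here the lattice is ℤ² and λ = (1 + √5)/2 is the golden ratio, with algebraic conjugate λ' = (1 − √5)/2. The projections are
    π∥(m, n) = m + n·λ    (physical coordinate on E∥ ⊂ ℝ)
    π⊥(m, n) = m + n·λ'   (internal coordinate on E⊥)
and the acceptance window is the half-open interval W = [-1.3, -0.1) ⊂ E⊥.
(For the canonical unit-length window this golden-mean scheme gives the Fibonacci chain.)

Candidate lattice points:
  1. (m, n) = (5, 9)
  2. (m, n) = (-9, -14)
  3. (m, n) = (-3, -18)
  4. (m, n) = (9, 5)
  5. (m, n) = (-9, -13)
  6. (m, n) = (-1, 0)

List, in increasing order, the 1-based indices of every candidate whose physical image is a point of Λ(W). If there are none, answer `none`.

λ' = (1−√5)/2 ≈ -0.6180.
[1] lift (5,9): star map gives -0.5623; window check -1.3 ≤ -0.5623 < -0.1 is true → IN Λ
[2] lift (-9,-14): star map gives -0.3475; window check -1.3 ≤ -0.3475 < -0.1 is true → IN Λ
[3] lift (-3,-18): star map gives 8.1246; window check -1.3 ≤ 8.1246 < -0.1 is false → out
[4] lift (9,5): star map gives 5.9098; window check -1.3 ≤ 5.9098 < -0.1 is false → out
[5] lift (-9,-13): star map gives -0.9656; window check -1.3 ≤ -0.9656 < -0.1 is true → IN Λ
[6] lift (-1,0): star map gives -1.0000; window check -1.3 ≤ -1.0000 < -0.1 is true → IN Λ

1, 2, 5, 6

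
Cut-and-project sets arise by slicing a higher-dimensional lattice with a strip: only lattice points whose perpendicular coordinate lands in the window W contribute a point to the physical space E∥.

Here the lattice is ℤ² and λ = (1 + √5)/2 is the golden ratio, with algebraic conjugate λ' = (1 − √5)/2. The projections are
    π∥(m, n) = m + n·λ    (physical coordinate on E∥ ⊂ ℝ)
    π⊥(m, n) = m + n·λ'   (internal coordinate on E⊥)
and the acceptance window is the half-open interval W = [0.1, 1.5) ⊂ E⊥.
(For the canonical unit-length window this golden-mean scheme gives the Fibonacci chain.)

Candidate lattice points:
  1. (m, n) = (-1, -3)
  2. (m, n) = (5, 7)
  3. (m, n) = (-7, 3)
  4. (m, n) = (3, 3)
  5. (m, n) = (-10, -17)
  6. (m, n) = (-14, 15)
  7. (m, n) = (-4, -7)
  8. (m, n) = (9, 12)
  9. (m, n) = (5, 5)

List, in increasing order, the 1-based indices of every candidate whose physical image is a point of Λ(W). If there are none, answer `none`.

Compute λ' = (1−√5)/2 = -0.618034, so π⊥(m,n) = m -0.618034·n.
#1 (-1,-3): internal coord -1 + (-3)·λ' = +0.854102; +0.854102 ∈ [0.1, 1.5) → IN Λ
#2 (5,7): internal coord 5 + (7)·λ' = +0.673762; +0.673762 ∈ [0.1, 1.5) → IN Λ
#3 (-7,3): internal coord -7 + (3)·λ' = -8.854102; -8.854102 ∉ [0.1, 1.5) → out
#4 (3,3): internal coord 3 + (3)·λ' = +1.145898; +1.145898 ∈ [0.1, 1.5) → IN Λ
#5 (-10,-17): internal coord -10 + (-17)·λ' = +0.506578; +0.506578 ∈ [0.1, 1.5) → IN Λ
#6 (-14,15): internal coord -14 + (15)·λ' = -23.270510; -23.270510 ∉ [0.1, 1.5) → out
#7 (-4,-7): internal coord -4 + (-7)·λ' = +0.326238; +0.326238 ∈ [0.1, 1.5) → IN Λ
#8 (9,12): internal coord 9 + (12)·λ' = +1.583592; +1.583592 ∉ [0.1, 1.5) → out
#9 (5,5): internal coord 5 + (5)·λ' = +1.909830; +1.909830 ∉ [0.1, 1.5) → out

1, 2, 4, 5, 7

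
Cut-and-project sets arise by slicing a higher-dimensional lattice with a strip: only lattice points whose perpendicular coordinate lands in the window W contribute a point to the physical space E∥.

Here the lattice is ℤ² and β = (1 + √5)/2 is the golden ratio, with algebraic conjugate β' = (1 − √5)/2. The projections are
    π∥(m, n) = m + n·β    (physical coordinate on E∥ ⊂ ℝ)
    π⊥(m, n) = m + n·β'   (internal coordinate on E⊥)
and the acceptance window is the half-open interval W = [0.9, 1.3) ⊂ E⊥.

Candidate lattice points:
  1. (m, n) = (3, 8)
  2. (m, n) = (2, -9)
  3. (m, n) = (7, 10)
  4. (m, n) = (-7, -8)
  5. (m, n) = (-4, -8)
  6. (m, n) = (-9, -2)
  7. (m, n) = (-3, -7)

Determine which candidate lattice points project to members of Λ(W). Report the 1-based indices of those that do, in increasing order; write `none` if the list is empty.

5

Compute β' = (1−√5)/2 = -0.61803, so π⊥(m,n) = m -0.61803·n.
candidate 1: (m,n)=(3,8) → π∥ = 3+8·β ≈ 15.94427, π⊥ = 3+8·β' ≈ -1.94427 ∉ [0.9, 1.3) ⇒ out
candidate 2: (m,n)=(2,-9) → π∥ = 2-9·β ≈ -12.56231, π⊥ = 2-9·β' ≈ 7.56231 ∉ [0.9, 1.3) ⇒ out
candidate 3: (m,n)=(7,10) → π∥ = 7+10·β ≈ 23.18034, π⊥ = 7+10·β' ≈ 0.81966 ∉ [0.9, 1.3) ⇒ out
candidate 4: (m,n)=(-7,-8) → π∥ = -7-8·β ≈ -19.94427, π⊥ = -7-8·β' ≈ -2.05573 ∉ [0.9, 1.3) ⇒ out
candidate 5: (m,n)=(-4,-8) → π∥ = -4-8·β ≈ -16.94427, π⊥ = -4-8·β' ≈ 0.94427 ∈ [0.9, 1.3) ⇒ IN Λ
candidate 6: (m,n)=(-9,-2) → π∥ = -9-2·β ≈ -12.23607, π⊥ = -9-2·β' ≈ -7.76393 ∉ [0.9, 1.3) ⇒ out
candidate 7: (m,n)=(-3,-7) → π∥ = -3-7·β ≈ -14.32624, π⊥ = -3-7·β' ≈ 1.32624 ∉ [0.9, 1.3) ⇒ out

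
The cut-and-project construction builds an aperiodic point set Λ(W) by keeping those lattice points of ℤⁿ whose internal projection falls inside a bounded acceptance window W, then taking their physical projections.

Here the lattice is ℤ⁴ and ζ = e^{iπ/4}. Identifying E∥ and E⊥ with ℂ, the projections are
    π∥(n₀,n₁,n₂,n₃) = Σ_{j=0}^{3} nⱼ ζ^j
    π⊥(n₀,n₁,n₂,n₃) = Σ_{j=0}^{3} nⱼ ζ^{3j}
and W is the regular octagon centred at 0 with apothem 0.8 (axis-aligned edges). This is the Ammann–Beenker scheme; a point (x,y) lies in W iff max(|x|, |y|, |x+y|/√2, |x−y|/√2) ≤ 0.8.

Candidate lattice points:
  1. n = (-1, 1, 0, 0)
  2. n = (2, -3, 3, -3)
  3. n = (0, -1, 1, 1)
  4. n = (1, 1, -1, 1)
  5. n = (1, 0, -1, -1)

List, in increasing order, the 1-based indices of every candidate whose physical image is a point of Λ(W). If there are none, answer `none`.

5

With ζ = e^{iπ/4} the internal vectors are ζ^0,ζ^3,ζ^6,ζ^9.
candidate 1: n = (-1, 1, 0, 0) → π⊥ ≈ (-1.70711, +0.70711); max(|x|,|y|,|x±y|/√2) = 1.70711 > 0.8 ⇒ ∉ W
candidate 2: n = (2, -3, 3, -3) → π⊥ ≈ (+2.00000, -7.24264); max(|x|,|y|,|x±y|/√2) = 7.24264 > 0.8 ⇒ ∉ W
candidate 3: n = (0, -1, 1, 1) → π⊥ ≈ (+1.41421, -1.00000); max(|x|,|y|,|x±y|/√2) = 1.70711 > 0.8 ⇒ ∉ W
candidate 4: n = (1, 1, -1, 1) → π⊥ ≈ (+1.00000, +2.41421); max(|x|,|y|,|x±y|/√2) = 2.41421 > 0.8 ⇒ ∉ W
candidate 5: n = (1, 0, -1, -1) → π⊥ ≈ (+0.29289, +0.29289); max(|x|,|y|,|x±y|/√2) = 0.41421 ≤ 0.8 ⇒ ∈ W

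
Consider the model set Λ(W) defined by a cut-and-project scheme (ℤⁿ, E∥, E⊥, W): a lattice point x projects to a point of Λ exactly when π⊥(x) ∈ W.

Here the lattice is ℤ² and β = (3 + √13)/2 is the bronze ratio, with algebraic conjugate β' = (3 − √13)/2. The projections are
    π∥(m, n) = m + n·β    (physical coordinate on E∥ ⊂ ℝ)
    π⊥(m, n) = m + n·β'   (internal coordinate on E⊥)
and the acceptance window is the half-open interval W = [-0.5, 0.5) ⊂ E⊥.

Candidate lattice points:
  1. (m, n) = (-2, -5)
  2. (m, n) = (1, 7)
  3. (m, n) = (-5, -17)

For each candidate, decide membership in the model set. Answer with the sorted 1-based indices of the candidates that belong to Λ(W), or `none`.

1, 3

Numerically β ≈ 3.3028 and β' = −1/β ≈ -0.3028.
candidate 1: (m,n)=(-2,-5) → π∥ = -2-5·β ≈ -18.5139, π⊥ = -2-5·β' ≈ -0.4861 ∈ [-0.5, 0.5) ⇒ IN Λ
candidate 2: (m,n)=(1,7) → π∥ = 1+7·β ≈ 24.1194, π⊥ = 1+7·β' ≈ -1.1194 ∉ [-0.5, 0.5) ⇒ out
candidate 3: (m,n)=(-5,-17) → π∥ = -5-17·β ≈ -61.1472, π⊥ = -5-17·β' ≈ 0.1472 ∈ [-0.5, 0.5) ⇒ IN Λ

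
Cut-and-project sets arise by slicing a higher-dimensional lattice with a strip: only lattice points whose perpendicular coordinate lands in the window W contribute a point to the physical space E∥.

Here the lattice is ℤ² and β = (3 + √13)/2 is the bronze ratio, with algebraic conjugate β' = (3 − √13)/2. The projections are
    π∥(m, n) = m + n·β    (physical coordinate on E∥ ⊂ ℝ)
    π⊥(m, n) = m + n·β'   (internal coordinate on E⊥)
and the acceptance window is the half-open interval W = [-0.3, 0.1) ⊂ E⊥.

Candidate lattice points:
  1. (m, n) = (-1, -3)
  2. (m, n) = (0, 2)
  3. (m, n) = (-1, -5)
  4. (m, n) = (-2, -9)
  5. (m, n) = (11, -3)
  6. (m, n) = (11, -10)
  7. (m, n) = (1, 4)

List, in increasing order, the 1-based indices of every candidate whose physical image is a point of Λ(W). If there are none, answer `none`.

Compute β' = (3−√13)/2 = -0.30278, so π⊥(m,n) = m -0.30278·n.
[1] lift (-1,-3): star map gives -0.09167; window check -0.3 ≤ -0.09167 < 0.1 is true → IN Λ
[2] lift (0,2): star map gives -0.60555; window check -0.3 ≤ -0.60555 < 0.1 is false → out
[3] lift (-1,-5): star map gives 0.51388; window check -0.3 ≤ 0.51388 < 0.1 is false → out
[4] lift (-2,-9): star map gives 0.72498; window check -0.3 ≤ 0.72498 < 0.1 is false → out
[5] lift (11,-3): star map gives 11.90833; window check -0.3 ≤ 11.90833 < 0.1 is false → out
[6] lift (11,-10): star map gives 14.02776; window check -0.3 ≤ 14.02776 < 0.1 is false → out
[7] lift (1,4): star map gives -0.21110; window check -0.3 ≤ -0.21110 < 0.1 is true → IN Λ

1, 7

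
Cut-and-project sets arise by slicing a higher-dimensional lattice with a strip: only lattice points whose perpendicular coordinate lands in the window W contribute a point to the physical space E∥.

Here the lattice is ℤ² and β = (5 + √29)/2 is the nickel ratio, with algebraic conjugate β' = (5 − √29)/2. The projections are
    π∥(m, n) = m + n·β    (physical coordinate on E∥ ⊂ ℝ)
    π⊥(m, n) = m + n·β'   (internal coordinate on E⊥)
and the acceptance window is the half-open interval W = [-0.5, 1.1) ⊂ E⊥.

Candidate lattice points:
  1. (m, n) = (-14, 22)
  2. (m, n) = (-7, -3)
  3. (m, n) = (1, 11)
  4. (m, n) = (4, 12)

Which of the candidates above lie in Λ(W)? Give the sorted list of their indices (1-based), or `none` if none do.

Numerically β ≈ 5.1926 and β' = −1/β ≈ -0.1926.
[1] lift (-14,22): star map gives -18.2368; window check -0.5 ≤ -18.2368 < 1.1 is false → out
[2] lift (-7,-3): star map gives -6.4223; window check -0.5 ≤ -6.4223 < 1.1 is false → out
[3] lift (1,11): star map gives -1.1184; window check -0.5 ≤ -1.1184 < 1.1 is false → out
[4] lift (4,12): star map gives 1.6890; window check -0.5 ≤ 1.6890 < 1.1 is false → out

none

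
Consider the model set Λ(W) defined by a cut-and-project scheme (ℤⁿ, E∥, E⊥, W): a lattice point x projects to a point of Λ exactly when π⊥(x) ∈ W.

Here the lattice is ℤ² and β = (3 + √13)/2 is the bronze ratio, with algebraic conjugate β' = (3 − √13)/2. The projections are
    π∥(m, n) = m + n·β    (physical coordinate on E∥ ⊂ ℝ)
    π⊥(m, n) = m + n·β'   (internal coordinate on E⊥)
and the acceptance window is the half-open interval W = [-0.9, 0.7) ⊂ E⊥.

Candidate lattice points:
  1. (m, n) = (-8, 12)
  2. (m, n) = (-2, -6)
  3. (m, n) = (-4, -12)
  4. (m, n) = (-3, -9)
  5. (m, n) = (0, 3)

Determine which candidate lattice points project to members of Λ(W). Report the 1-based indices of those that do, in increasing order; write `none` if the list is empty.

Numerically β ≈ 3.3028 and β' = −1/β ≈ -0.3028.
candidate 1: (m,n)=(-8,12) → π∥ = -8+12·β ≈ 31.6333, π⊥ = -8+12·β' ≈ -11.6333 ∉ [-0.9, 0.7) ⇒ out
candidate 2: (m,n)=(-2,-6) → π∥ = -2-6·β ≈ -21.8167, π⊥ = -2-6·β' ≈ -0.1833 ∈ [-0.9, 0.7) ⇒ IN Λ
candidate 3: (m,n)=(-4,-12) → π∥ = -4-12·β ≈ -43.6333, π⊥ = -4-12·β' ≈ -0.3667 ∈ [-0.9, 0.7) ⇒ IN Λ
candidate 4: (m,n)=(-3,-9) → π∥ = -3-9·β ≈ -32.7250, π⊥ = -3-9·β' ≈ -0.2750 ∈ [-0.9, 0.7) ⇒ IN Λ
candidate 5: (m,n)=(0,3) → π∥ = 0+3·β ≈ 9.9083, π⊥ = 0+3·β' ≈ -0.9083 ∉ [-0.9, 0.7) ⇒ out

2, 3, 4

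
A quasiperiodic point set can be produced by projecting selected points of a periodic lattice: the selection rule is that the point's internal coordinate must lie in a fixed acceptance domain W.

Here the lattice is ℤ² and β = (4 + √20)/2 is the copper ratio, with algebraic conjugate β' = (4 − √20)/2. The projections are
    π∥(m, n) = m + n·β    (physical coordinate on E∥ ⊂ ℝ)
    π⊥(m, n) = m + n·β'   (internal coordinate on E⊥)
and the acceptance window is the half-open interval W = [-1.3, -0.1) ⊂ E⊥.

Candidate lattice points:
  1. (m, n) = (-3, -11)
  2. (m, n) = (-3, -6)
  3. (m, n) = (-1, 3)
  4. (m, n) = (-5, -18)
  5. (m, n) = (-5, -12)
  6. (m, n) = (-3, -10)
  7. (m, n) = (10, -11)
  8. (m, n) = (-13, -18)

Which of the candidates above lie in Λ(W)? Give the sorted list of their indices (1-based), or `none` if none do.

1, 4, 6

Numerically β ≈ 4.2361 and β' = −1/β ≈ -0.2361.
#1 (-3,-11): internal coord -3 + (-11)·β' = -0.4033; -0.4033 ∈ [-1.3, -0.1) → IN Λ
#2 (-3,-6): internal coord -3 + (-6)·β' = -1.5836; -1.5836 ∉ [-1.3, -0.1) → out
#3 (-1,3): internal coord -1 + (3)·β' = -1.7082; -1.7082 ∉ [-1.3, -0.1) → out
#4 (-5,-18): internal coord -5 + (-18)·β' = -0.7508; -0.7508 ∈ [-1.3, -0.1) → IN Λ
#5 (-5,-12): internal coord -5 + (-12)·β' = -2.1672; -2.1672 ∉ [-1.3, -0.1) → out
#6 (-3,-10): internal coord -3 + (-10)·β' = -0.6393; -0.6393 ∈ [-1.3, -0.1) → IN Λ
#7 (10,-11): internal coord 10 + (-11)·β' = +12.5967; +12.5967 ∉ [-1.3, -0.1) → out
#8 (-13,-18): internal coord -13 + (-18)·β' = -8.7508; -8.7508 ∉ [-1.3, -0.1) → out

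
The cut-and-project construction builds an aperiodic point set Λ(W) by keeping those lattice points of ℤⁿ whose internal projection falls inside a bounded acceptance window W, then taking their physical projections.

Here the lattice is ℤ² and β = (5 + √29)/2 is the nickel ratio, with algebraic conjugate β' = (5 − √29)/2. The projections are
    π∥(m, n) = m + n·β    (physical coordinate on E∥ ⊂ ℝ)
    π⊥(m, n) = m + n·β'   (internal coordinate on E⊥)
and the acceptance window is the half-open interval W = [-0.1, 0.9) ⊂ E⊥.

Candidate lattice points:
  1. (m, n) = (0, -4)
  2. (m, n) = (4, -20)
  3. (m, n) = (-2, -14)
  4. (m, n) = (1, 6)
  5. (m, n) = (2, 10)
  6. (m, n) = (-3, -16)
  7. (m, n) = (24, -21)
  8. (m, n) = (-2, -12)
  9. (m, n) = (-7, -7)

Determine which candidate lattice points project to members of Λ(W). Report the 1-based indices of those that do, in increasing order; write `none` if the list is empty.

β' = (5−√29)/2 ≈ -0.192582.
candidate 1: (m,n)=(0,-4) → π∥ = 0-4·β ≈ -20.770330, π⊥ = 0-4·β' ≈ 0.770330 ∈ [-0.1, 0.9) ⇒ IN Λ
candidate 2: (m,n)=(4,-20) → π∥ = 4-20·β ≈ -99.851648, π⊥ = 4-20·β' ≈ 7.851648 ∉ [-0.1, 0.9) ⇒ out
candidate 3: (m,n)=(-2,-14) → π∥ = -2-14·β ≈ -74.696154, π⊥ = -2-14·β' ≈ 0.696154 ∈ [-0.1, 0.9) ⇒ IN Λ
candidate 4: (m,n)=(1,6) → π∥ = 1+6·β ≈ 32.155494, π⊥ = 1+6·β' ≈ -0.155494 ∉ [-0.1, 0.9) ⇒ out
candidate 5: (m,n)=(2,10) → π∥ = 2+10·β ≈ 53.925824, π⊥ = 2+10·β' ≈ 0.074176 ∈ [-0.1, 0.9) ⇒ IN Λ
candidate 6: (m,n)=(-3,-16) → π∥ = -3-16·β ≈ -86.081318, π⊥ = -3-16·β' ≈ 0.081318 ∈ [-0.1, 0.9) ⇒ IN Λ
candidate 7: (m,n)=(24,-21) → π∥ = 24-21·β ≈ -85.044230, π⊥ = 24-21·β' ≈ 28.044230 ∉ [-0.1, 0.9) ⇒ out
candidate 8: (m,n)=(-2,-12) → π∥ = -2-12·β ≈ -64.310989, π⊥ = -2-12·β' ≈ 0.310989 ∈ [-0.1, 0.9) ⇒ IN Λ
candidate 9: (m,n)=(-7,-7) → π∥ = -7-7·β ≈ -43.348077, π⊥ = -7-7·β' ≈ -5.651923 ∉ [-0.1, 0.9) ⇒ out

1, 3, 5, 6, 8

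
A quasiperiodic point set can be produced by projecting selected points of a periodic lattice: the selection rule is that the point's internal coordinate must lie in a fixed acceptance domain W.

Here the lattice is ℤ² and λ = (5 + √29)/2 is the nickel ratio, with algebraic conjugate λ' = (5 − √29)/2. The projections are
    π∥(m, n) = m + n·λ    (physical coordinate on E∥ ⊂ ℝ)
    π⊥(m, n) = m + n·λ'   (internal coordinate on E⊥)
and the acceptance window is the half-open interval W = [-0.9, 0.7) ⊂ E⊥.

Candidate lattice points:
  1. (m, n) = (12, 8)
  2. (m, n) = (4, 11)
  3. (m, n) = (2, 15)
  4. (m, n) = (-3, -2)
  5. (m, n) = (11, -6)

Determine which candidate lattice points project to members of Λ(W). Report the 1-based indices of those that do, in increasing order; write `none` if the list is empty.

Numerically λ ≈ 5.1926 and λ' = −1/λ ≈ -0.1926.
#1 (12,8): internal coord 12 + (8)·λ' = +10.4593; +10.4593 ∉ [-0.9, 0.7) → out
#2 (4,11): internal coord 4 + (11)·λ' = +1.8816; +1.8816 ∉ [-0.9, 0.7) → out
#3 (2,15): internal coord 2 + (15)·λ' = -0.8887; -0.8887 ∈ [-0.9, 0.7) → IN Λ
#4 (-3,-2): internal coord -3 + (-2)·λ' = -2.6148; -2.6148 ∉ [-0.9, 0.7) → out
#5 (11,-6): internal coord 11 + (-6)·λ' = +12.1555; +12.1555 ∉ [-0.9, 0.7) → out

3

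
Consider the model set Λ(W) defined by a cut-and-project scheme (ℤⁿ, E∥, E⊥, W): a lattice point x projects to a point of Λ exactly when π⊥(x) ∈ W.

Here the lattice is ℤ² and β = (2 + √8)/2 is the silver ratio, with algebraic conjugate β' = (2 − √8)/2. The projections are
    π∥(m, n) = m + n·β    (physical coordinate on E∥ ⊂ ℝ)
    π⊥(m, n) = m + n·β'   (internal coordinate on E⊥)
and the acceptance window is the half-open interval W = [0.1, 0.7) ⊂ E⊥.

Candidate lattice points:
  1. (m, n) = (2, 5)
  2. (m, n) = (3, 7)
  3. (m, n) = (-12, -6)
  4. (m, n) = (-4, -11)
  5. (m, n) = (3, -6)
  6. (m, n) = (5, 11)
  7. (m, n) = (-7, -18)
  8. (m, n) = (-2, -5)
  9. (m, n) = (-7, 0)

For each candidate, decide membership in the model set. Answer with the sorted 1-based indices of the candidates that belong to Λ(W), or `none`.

Numerically β ≈ 2.41421 and β' = −1/β ≈ -0.41421.
candidate 1: (m,n)=(2,5) → π∥ = 2+5·β ≈ 14.07107, π⊥ = 2+5·β' ≈ -0.07107 ∉ [0.1, 0.7) ⇒ out
candidate 2: (m,n)=(3,7) → π∥ = 3+7·β ≈ 19.89949, π⊥ = 3+7·β' ≈ 0.10051 ∈ [0.1, 0.7) ⇒ IN Λ
candidate 3: (m,n)=(-12,-6) → π∥ = -12-6·β ≈ -26.48528, π⊥ = -12-6·β' ≈ -9.51472 ∉ [0.1, 0.7) ⇒ out
candidate 4: (m,n)=(-4,-11) → π∥ = -4-11·β ≈ -30.55635, π⊥ = -4-11·β' ≈ 0.55635 ∈ [0.1, 0.7) ⇒ IN Λ
candidate 5: (m,n)=(3,-6) → π∥ = 3-6·β ≈ -11.48528, π⊥ = 3-6·β' ≈ 5.48528 ∉ [0.1, 0.7) ⇒ out
candidate 6: (m,n)=(5,11) → π∥ = 5+11·β ≈ 31.55635, π⊥ = 5+11·β' ≈ 0.44365 ∈ [0.1, 0.7) ⇒ IN Λ
candidate 7: (m,n)=(-7,-18) → π∥ = -7-18·β ≈ -50.45584, π⊥ = -7-18·β' ≈ 0.45584 ∈ [0.1, 0.7) ⇒ IN Λ
candidate 8: (m,n)=(-2,-5) → π∥ = -2-5·β ≈ -14.07107, π⊥ = -2-5·β' ≈ 0.07107 ∉ [0.1, 0.7) ⇒ out
candidate 9: (m,n)=(-7,0) → π∥ = -7+0·β ≈ -7.00000, π⊥ = -7+0·β' ≈ -7.00000 ∉ [0.1, 0.7) ⇒ out

2, 4, 6, 7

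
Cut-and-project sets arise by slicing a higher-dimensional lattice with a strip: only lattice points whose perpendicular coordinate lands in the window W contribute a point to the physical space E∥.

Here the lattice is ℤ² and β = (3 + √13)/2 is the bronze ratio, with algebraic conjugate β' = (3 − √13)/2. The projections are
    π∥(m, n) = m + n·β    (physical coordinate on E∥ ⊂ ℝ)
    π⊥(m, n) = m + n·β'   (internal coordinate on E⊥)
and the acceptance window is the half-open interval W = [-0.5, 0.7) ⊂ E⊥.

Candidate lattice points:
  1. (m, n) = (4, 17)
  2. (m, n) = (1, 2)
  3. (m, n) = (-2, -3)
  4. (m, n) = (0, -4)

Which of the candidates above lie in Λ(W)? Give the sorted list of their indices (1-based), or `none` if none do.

2

Compute β' = (3−√13)/2 = -0.30278, so π⊥(m,n) = m -0.30278·n.
candidate 1: (m,n)=(4,17) → π∥ = 4+17·β ≈ 60.14719, π⊥ = 4+17·β' ≈ -1.14719 ∉ [-0.5, 0.7) ⇒ out
candidate 2: (m,n)=(1,2) → π∥ = 1+2·β ≈ 7.60555, π⊥ = 1+2·β' ≈ 0.39445 ∈ [-0.5, 0.7) ⇒ IN Λ
candidate 3: (m,n)=(-2,-3) → π∥ = -2-3·β ≈ -11.90833, π⊥ = -2-3·β' ≈ -1.09167 ∉ [-0.5, 0.7) ⇒ out
candidate 4: (m,n)=(0,-4) → π∥ = 0-4·β ≈ -13.21110, π⊥ = 0-4·β' ≈ 1.21110 ∉ [-0.5, 0.7) ⇒ out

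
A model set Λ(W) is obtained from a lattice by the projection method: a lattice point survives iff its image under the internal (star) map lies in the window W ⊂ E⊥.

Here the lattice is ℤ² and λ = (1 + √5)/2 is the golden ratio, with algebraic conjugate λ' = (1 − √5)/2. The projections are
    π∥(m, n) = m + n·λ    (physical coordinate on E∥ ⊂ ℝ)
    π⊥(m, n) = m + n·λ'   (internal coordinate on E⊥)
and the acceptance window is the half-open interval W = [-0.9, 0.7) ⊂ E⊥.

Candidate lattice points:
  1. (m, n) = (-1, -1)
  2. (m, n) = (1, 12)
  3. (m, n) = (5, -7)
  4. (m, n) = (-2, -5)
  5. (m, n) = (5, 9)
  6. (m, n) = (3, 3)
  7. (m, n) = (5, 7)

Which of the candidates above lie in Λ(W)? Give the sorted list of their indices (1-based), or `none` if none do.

λ' = (1−√5)/2 ≈ -0.61803.
[1] lift (-1,-1): star map gives -0.38197; window check -0.9 ≤ -0.38197 < 0.7 is true → IN Λ
[2] lift (1,12): star map gives -6.41641; window check -0.9 ≤ -6.41641 < 0.7 is false → out
[3] lift (5,-7): star map gives 9.32624; window check -0.9 ≤ 9.32624 < 0.7 is false → out
[4] lift (-2,-5): star map gives 1.09017; window check -0.9 ≤ 1.09017 < 0.7 is false → out
[5] lift (5,9): star map gives -0.56231; window check -0.9 ≤ -0.56231 < 0.7 is true → IN Λ
[6] lift (3,3): star map gives 1.14590; window check -0.9 ≤ 1.14590 < 0.7 is false → out
[7] lift (5,7): star map gives 0.67376; window check -0.9 ≤ 0.67376 < 0.7 is true → IN Λ

1, 5, 7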